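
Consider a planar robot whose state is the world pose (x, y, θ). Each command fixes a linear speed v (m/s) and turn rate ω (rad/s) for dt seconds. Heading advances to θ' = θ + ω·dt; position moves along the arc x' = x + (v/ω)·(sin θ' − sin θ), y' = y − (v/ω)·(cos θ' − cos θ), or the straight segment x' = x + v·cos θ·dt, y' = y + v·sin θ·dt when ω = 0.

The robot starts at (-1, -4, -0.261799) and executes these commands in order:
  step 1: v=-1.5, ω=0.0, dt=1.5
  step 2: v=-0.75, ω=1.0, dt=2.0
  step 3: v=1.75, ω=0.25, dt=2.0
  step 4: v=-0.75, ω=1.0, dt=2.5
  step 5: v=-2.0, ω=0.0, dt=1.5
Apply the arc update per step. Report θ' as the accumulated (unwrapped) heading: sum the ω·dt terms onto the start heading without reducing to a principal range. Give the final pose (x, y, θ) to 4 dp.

step 1: θ'=-0.2618 (straight) → pose (-3.1733, -3.4177, -0.2618)
step 2: θ'=1.7382 (R=-0.7500) → pose (-4.1070, -4.2671, 1.7382)
step 3: θ'=2.2382 (R=7.0000) → pose (-5.5111, -1.1008, 2.2382)
step 4: θ'=4.7382 (R=-0.7500) → pose (-4.1723, -0.6172, 4.7382)
step 5: θ'=4.7382 (straight) → pose (-4.2497, 2.3818, 4.7382)

(-4.2497, 2.3818, 4.7382)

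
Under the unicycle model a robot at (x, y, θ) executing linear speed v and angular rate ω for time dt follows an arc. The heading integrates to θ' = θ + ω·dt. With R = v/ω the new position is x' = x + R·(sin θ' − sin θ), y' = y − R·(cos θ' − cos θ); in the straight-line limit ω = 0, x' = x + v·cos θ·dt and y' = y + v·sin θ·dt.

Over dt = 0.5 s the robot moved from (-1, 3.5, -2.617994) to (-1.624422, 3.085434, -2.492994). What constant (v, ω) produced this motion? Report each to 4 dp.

Δθ = -2.492994 − -2.617994 = 0.125000
ω = Δθ/dt = 0.125000/0.5 = 0.2500
R = Δx/(sin θ' − sin θ) = 6.0000
v = R·ω = 6.0000·0.2500 = 1.5000

v = 1.5000, ω = 0.2500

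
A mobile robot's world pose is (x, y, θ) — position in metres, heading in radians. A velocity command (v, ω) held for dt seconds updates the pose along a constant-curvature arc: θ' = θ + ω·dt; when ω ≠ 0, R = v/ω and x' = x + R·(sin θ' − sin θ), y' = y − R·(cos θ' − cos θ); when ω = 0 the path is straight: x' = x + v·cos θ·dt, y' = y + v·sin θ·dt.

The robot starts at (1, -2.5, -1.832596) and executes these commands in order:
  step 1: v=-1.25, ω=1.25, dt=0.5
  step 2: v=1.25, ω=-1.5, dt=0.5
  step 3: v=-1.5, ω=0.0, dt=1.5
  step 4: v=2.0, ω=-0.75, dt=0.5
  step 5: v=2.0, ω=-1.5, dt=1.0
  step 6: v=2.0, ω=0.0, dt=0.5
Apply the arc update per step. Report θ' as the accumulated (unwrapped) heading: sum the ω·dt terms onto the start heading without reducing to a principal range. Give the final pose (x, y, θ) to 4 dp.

step 1: θ'=-1.2076 (R=-1.0000) → pose (0.9688, -1.8859, -1.2076)
step 2: θ'=-1.9576 (R=-0.8333) → pose (0.9616, -2.4963, -1.9576)
step 3: θ'=-1.9576 (straight) → pose (1.8104, -0.4126, -1.9576)
step 4: θ'=-2.3326 (R=-2.6667) → pose (1.2703, -1.2472, -2.3326)
step 5: θ'=-3.8326 (R=-1.3333) → pose (-0.5442, -1.3544, -3.8326)
step 6: θ'=-3.8326 (straight) → pose (-1.3148, -0.7171, -3.8326)

(-1.3148, -0.7171, -3.8326)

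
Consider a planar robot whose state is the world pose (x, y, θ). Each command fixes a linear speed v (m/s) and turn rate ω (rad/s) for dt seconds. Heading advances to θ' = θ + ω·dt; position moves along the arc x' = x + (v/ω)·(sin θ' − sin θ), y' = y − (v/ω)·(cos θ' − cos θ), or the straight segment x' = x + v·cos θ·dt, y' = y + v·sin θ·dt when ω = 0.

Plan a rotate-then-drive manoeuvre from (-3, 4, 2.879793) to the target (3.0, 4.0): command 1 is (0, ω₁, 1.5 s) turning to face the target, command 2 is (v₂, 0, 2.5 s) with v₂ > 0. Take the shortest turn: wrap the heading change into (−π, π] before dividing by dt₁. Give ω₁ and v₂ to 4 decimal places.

heading to target = atan2(4−4, 3−-3) = 0.0000
Δθ = wrap(0.0000 − 2.8798) = -2.8798; ω₁ = Δθ/dt₁ = -1.9199
distance = √((3−-3)² + (4−4)²) = 6.0000; v₂ = distance/dt₂ = 2.4000

ω₁ = -1.9199, v₂ = 2.4000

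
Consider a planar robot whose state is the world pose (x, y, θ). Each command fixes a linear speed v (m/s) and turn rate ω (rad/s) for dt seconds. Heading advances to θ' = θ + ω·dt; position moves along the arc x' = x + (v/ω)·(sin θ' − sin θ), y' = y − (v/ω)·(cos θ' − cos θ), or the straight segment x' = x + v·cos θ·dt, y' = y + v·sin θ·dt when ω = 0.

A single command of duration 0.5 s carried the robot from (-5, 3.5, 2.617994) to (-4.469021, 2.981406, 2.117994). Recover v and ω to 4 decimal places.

v = -1.5000, ω = -1.0000

Δθ = 2.117994 − 2.617994 = -0.500000
ω = Δθ/dt = -0.500000/0.5 = -1.0000
R = Δx/(sin θ' − sin θ) = 1.5000
v = R·ω = 1.5000·-1.0000 = -1.5000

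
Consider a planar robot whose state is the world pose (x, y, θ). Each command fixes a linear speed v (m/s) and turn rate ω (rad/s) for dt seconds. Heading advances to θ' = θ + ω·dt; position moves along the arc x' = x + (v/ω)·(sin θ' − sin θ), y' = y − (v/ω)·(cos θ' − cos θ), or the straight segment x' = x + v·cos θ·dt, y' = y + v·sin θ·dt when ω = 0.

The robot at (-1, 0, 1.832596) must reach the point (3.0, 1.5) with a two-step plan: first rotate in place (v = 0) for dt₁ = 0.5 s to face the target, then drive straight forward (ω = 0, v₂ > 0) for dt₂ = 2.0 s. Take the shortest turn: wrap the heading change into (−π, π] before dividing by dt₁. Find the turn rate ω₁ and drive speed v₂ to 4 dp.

heading to target = atan2(1.5−0, 3−-1) = 0.3588
Δθ = wrap(0.3588 − 1.8326) = -1.4738; ω₁ = Δθ/dt₁ = -2.9477
distance = √((3−-1)² + (1.5−0)²) = 4.2720; v₂ = distance/dt₂ = 2.1360

ω₁ = -2.9477, v₂ = 2.1360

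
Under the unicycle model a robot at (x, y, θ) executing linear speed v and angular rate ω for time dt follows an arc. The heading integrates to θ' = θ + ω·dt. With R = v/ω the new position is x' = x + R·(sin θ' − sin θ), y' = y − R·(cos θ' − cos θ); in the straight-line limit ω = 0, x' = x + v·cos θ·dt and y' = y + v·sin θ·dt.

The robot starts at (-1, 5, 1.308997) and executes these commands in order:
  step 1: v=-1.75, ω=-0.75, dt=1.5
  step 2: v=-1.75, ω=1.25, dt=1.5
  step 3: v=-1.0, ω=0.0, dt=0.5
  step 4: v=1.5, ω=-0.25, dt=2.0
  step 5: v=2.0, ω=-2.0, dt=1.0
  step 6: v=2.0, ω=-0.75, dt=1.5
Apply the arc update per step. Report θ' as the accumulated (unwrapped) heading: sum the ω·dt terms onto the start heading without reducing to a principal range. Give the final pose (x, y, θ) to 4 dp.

step 1: θ'=0.1840 (R=2.3333) → pose (-2.8269, 3.3100, 0.1840)
step 2: θ'=2.0590 (R=-1.4000) → pose (-3.8072, 1.2769, 2.0590)
step 3: θ'=2.0590 (straight) → pose (-3.5727, 0.8354, 2.0590)
step 4: θ'=1.5590 (R=-6.0000) → pose (-4.2732, 3.7204, 1.5590)
step 5: θ'=-0.4410 (R=-1.0000) → pose (-2.8464, 4.6129, -0.4410)
step 6: θ'=-1.5660 (R=-2.6667) → pose (-1.3181, 2.2141, -1.5660)

(-1.3181, 2.2141, -1.5660)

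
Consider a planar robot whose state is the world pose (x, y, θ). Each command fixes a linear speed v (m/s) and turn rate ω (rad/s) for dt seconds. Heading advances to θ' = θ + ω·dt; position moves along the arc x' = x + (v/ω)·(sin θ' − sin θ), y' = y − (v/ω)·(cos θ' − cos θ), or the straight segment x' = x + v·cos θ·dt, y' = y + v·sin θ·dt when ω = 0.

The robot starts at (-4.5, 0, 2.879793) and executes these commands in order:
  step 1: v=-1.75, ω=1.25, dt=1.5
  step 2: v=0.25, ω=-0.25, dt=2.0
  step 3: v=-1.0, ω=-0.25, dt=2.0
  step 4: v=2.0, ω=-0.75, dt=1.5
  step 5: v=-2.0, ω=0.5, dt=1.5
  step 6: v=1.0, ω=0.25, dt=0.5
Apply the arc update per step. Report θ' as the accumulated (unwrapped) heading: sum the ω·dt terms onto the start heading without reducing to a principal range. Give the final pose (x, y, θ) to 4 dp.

step 1: θ'=4.7548 (R=-1.4000) → pose (-2.7389, 1.4116, 4.7548)
step 2: θ'=4.2548 (R=-1.0000) → pose (-2.8409, 0.9275, 4.2548)
step 3: θ'=3.7548 (R=4.0000) → pose (-1.5544, 2.4315, 3.7548)
step 4: θ'=2.6298 (R=-2.6667) → pose (-4.3950, 2.2874, 2.6298)
step 5: θ'=3.3798 (R=-4.0000) → pose (-1.4922, 1.8878, 3.3798)
step 6: θ'=3.5048 (R=4.0000) → pose (-1.9695, 1.7398, 3.5048)

(-1.9695, 1.7398, 3.5048)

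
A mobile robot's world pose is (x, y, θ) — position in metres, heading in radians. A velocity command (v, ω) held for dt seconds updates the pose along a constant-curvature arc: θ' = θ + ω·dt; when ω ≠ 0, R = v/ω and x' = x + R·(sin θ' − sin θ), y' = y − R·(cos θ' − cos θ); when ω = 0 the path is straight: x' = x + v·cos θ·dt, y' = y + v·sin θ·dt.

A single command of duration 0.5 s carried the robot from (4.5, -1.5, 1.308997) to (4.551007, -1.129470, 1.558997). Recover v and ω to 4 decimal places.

v = 0.7500, ω = 0.5000

Δθ = 1.558997 − 1.308997 = 0.250000
ω = Δθ/dt = 0.250000/0.5 = 0.5000
R = −Δy/(cos θ' − cos θ) = 1.5000
v = R·ω = 1.5000·0.5000 = 0.7500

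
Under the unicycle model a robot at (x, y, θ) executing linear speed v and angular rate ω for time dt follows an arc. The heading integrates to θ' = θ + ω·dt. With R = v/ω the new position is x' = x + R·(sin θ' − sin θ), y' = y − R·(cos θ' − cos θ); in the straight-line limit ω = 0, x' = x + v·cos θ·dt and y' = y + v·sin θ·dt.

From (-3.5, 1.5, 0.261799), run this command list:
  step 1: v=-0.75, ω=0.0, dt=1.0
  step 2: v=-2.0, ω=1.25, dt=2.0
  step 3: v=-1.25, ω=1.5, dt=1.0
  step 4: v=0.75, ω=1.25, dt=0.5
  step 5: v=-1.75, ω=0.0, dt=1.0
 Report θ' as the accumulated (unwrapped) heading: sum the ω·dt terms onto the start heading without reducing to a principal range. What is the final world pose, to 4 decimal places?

step 1: θ'=0.2618 (straight) → pose (-4.2244, 1.3059, 0.2618)
step 2: θ'=2.7618 (R=-1.6000) → pose (-4.4035, -1.7256, 2.7618)
step 3: θ'=4.2618 (R=-0.8333) → pose (-3.3444, -1.3145, 4.2618)
step 4: θ'=4.8868 (R=0.6000) → pose (-3.3952, -1.6800, 4.8868)
step 5: θ'=4.8868 (straight) → pose (-3.6989, 0.0435, 4.8868)

(-3.6989, 0.0435, 4.8868)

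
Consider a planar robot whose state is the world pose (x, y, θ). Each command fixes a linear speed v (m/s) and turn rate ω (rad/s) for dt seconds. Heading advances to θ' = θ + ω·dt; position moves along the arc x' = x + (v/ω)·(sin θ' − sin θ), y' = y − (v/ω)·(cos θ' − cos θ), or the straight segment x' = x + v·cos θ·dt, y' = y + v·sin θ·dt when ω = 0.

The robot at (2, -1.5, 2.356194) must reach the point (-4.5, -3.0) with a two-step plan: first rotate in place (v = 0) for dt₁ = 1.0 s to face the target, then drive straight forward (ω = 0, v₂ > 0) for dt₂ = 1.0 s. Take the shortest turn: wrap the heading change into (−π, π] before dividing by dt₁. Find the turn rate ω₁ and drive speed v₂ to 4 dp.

ω₁ = 1.0122, v₂ = 6.6708

heading to target = atan2(-3−-1.5, -4.5−2) = -2.9148
Δθ = wrap(-2.9148 − 2.3562) = 1.0122; ω₁ = Δθ/dt₁ = 1.0122
distance = √((-4.5−2)² + (-3−-1.5)²) = 6.6708; v₂ = distance/dt₂ = 6.6708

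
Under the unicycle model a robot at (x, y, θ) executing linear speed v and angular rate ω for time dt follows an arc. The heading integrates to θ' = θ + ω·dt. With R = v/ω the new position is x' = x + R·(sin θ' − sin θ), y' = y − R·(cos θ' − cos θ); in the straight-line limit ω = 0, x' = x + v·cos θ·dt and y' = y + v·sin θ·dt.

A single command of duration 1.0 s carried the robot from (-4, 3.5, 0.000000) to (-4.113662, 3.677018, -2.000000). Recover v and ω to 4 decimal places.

Δθ = -2.000000 − 0.000000 = -2.000000
ω = Δθ/dt = -2.000000/1.0 = -2.0000
R = −Δy/(cos θ' − cos θ) = 0.1250
v = R·ω = 0.1250·-2.0000 = -0.2500

v = -0.2500, ω = -2.0000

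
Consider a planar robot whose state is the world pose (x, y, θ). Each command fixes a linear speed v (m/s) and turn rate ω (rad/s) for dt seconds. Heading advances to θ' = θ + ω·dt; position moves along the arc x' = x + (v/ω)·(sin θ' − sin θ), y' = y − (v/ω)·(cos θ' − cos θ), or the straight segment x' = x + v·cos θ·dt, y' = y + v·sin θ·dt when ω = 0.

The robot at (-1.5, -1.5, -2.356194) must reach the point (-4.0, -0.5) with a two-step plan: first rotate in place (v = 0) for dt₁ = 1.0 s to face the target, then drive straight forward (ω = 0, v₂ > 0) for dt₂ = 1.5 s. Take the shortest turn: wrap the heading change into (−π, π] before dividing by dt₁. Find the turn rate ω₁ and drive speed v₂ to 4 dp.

heading to target = atan2(-0.5−-1.5, -4−-1.5) = 2.7611
Δθ = wrap(2.7611 − -2.3562) = -1.1659; ω₁ = Δθ/dt₁ = -1.1659
distance = √((-4−-1.5)² + (-0.5−-1.5)²) = 2.6926; v₂ = distance/dt₂ = 1.7951

ω₁ = -1.1659, v₂ = 1.7951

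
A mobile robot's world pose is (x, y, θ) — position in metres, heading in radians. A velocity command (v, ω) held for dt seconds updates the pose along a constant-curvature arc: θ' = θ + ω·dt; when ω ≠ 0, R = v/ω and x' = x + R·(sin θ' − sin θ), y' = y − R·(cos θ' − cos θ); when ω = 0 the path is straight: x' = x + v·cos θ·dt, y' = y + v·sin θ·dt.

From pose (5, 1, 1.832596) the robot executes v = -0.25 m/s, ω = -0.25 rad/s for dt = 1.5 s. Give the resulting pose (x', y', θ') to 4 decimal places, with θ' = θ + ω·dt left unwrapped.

θ' = 1.8326 + -0.25·1.5 = 1.4576
R = v/ω = -0.25/-0.25 = 1.0000
x' = 5 + 1.0000·(sin 1.4576 − sin 1.8326) = 5.0277
y' = 1 − 1.0000·(cos 1.4576 − cos 1.8326) = 0.6282

(5.0277, 0.6282, 1.4576)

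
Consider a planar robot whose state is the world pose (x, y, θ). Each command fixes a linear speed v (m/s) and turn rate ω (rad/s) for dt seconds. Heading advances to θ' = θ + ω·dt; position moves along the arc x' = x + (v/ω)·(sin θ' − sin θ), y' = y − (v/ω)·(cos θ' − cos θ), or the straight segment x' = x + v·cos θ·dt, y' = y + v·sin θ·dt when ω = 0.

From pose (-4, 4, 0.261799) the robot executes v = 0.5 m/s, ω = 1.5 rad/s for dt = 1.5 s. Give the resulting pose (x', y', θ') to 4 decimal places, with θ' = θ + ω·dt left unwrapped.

(-3.8899, 4.5914, 2.5118)

θ' = 0.2618 + 1.5·1.5 = 2.5118
R = v/ω = 0.5/1.5 = 0.3333
x' = -4 + 0.3333·(sin 2.5118 − sin 0.2618) = -3.8899
y' = 4 − 0.3333·(cos 2.5118 − cos 0.2618) = 4.5914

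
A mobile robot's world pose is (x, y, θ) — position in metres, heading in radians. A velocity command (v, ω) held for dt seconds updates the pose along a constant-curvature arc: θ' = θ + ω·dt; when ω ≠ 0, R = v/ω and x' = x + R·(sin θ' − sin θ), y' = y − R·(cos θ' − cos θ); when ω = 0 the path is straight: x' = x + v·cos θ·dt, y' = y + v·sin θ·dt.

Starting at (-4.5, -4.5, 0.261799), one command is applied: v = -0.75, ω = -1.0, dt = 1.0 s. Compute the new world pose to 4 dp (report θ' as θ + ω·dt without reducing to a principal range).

θ' = 0.2618 + -1.0·1.0 = -0.7382
R = v/ω = -0.75/-1.0 = 0.7500
x' = -4.5 + 0.7500·(sin -0.7382 − sin 0.2618) = -5.1988
y' = -4.5 − 0.7500·(cos -0.7382 − cos 0.2618) = -4.3303

(-5.1988, -4.3303, -0.7382)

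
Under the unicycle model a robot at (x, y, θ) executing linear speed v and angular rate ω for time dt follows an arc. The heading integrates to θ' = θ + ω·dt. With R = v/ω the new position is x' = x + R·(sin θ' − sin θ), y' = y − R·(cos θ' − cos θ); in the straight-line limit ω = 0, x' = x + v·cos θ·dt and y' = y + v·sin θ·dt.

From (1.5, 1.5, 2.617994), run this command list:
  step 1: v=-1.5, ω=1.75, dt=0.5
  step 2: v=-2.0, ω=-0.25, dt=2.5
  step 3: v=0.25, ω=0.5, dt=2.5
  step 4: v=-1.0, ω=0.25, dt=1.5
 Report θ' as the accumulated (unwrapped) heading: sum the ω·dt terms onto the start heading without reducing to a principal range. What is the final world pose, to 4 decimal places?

(7.1797, 2.7969, 4.4930)

step 1: θ'=3.4930 (R=-0.8571) → pose (2.2236, 1.4375, 3.4930)
step 2: θ'=2.8680 (R=8.0000) → pose (7.1389, 1.6289, 2.8680)
step 3: θ'=4.1180 (R=0.5000) → pose (6.5896, 1.4275, 4.1180)
step 4: θ'=4.4930 (R=-4.0000) → pose (7.1797, 2.7969, 4.4930)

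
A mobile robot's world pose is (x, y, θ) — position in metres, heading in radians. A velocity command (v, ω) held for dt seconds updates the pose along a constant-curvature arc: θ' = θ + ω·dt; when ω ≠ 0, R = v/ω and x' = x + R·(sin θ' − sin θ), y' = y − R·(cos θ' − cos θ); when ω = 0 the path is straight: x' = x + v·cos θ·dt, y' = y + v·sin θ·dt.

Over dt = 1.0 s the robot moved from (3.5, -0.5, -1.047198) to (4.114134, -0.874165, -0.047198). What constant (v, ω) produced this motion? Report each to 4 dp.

Δθ = -0.047198 − -1.047198 = 1.000000
ω = Δθ/dt = 1.000000/1.0 = 1.0000
R = Δx/(sin θ' − sin θ) = 0.7500
v = R·ω = 0.7500·1.0000 = 0.7500

v = 0.7500, ω = 1.0000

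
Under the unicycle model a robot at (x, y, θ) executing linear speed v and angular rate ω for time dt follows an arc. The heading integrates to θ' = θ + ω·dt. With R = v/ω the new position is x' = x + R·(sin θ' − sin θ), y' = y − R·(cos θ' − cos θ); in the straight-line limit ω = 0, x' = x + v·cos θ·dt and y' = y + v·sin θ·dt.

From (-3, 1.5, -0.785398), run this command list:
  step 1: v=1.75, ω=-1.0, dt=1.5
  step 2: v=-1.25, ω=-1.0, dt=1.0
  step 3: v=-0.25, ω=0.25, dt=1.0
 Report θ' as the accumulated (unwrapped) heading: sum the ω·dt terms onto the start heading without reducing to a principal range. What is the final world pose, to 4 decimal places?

step 1: θ'=-2.2854 (R=-1.7500) → pose (-2.9156, -0.8842, -2.2854)
step 2: θ'=-3.2854 (R=1.2500) → pose (-1.7922, -0.4663, -3.2854)
step 3: θ'=-3.0354 (R=-1.0000) → pose (-1.5429, -0.4710, -3.0354)

(-1.5429, -0.4710, -3.0354)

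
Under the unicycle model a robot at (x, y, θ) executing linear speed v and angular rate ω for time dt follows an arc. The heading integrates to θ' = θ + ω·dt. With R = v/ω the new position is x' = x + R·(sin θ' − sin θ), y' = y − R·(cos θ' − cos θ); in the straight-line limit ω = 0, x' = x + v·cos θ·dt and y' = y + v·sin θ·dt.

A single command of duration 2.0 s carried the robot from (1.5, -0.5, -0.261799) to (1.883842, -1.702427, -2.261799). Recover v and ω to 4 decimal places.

Δθ = -2.261799 − -0.261799 = -2.000000
ω = Δθ/dt = -2.000000/2.0 = -1.0000
R = −Δy/(cos θ' − cos θ) = -0.7500
v = R·ω = -0.7500·-1.0000 = 0.7500

v = 0.7500, ω = -1.0000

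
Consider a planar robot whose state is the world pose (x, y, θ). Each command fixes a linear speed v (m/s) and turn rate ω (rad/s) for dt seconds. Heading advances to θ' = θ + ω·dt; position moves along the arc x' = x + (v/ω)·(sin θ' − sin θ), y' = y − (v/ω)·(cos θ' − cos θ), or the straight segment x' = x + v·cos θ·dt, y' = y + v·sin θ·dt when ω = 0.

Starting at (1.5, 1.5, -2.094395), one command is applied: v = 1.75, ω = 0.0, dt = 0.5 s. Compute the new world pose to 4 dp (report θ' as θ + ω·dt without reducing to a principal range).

(1.0625, 0.7422, -2.0944)

θ' = -2.0944 + 0.0·0.5 = -2.0944
ω = 0 → straight: x' = 1.5 + 1.75·cos(-2.0944)·0.5 = 1.0625
y' = 1.5 + 1.75·sin(-2.0944)·0.5 = 0.7422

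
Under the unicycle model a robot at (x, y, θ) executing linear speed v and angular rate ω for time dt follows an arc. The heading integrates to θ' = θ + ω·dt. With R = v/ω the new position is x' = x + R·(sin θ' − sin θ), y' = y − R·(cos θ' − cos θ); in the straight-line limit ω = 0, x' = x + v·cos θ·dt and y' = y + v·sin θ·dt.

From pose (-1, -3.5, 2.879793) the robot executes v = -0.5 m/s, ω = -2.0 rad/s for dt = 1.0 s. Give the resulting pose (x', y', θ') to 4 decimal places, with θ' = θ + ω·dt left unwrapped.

(-0.8721, -3.9008, 0.8798)

θ' = 2.8798 + -2.0·1.0 = 0.8798
R = v/ω = -0.5/-2.0 = 0.2500
x' = -1 + 0.2500·(sin 0.8798 − sin 2.8798) = -0.8721
y' = -3.5 − 0.2500·(cos 0.8798 − cos 2.8798) = -3.9008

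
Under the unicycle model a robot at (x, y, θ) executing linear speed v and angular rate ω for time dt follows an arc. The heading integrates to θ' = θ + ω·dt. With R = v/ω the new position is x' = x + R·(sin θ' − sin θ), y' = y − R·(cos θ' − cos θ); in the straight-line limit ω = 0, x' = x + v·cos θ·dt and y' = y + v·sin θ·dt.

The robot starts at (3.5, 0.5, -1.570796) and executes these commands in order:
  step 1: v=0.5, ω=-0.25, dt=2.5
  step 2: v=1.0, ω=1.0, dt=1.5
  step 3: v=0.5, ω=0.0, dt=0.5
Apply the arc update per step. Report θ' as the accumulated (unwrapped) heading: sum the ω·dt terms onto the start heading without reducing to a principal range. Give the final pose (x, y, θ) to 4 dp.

(3.4838, -2.1831, -0.6958)

step 1: θ'=-2.1958 (R=-2.0000) → pose (3.1219, -0.6702, -2.1958)
step 2: θ'=-0.6958 (R=1.0000) → pose (3.2919, -2.0228, -0.6958)
step 3: θ'=-0.6958 (straight) → pose (3.4838, -2.1831, -0.6958)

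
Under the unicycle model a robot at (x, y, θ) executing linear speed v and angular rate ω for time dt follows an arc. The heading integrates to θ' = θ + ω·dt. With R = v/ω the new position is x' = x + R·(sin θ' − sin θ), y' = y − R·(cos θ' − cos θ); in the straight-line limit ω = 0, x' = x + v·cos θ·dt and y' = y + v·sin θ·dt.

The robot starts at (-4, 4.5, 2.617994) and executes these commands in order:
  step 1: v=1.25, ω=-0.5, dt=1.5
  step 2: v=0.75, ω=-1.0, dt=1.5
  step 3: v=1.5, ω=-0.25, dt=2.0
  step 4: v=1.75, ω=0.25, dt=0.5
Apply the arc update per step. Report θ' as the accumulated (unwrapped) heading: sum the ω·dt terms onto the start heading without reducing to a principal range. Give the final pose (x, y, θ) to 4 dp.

(-0.8726, 7.1411, -0.0070)

step 1: θ'=1.8680 (R=-2.5000) → pose (-5.1404, 5.9330, 1.8680)
step 2: θ'=0.3680 (R=-0.7500) → pose (-4.6931, 6.8524, 0.3680)
step 3: θ'=-0.1320 (R=-6.0000) → pose (-1.7449, 7.2019, -0.1320)
step 4: θ'=-0.0070 (R=7.0000) → pose (-0.8726, 7.1411, -0.0070)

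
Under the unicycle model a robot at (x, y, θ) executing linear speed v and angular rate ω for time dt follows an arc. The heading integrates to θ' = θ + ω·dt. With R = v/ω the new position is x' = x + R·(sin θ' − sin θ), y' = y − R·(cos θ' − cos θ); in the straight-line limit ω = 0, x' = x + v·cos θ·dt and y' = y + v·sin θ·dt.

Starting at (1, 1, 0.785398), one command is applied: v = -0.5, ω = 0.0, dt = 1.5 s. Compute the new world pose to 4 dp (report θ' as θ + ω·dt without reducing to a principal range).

(0.4697, 0.4697, 0.7854)

θ' = 0.7854 + 0.0·1.5 = 0.7854
ω = 0 → straight: x' = 1 + -0.5·cos(0.7854)·1.5 = 0.4697
y' = 1 + -0.5·sin(0.7854)·1.5 = 0.4697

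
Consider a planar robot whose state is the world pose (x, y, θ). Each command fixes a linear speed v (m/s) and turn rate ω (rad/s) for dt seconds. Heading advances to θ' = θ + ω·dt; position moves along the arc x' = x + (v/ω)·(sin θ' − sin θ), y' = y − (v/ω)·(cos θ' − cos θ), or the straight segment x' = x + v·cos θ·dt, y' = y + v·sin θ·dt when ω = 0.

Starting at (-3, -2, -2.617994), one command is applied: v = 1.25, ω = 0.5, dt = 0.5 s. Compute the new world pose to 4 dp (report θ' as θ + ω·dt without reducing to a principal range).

(-3.4968, -2.3766, -2.3680)

θ' = -2.6180 + 0.5·0.5 = -2.3680
R = v/ω = 1.25/0.5 = 2.5000
x' = -3 + 2.5000·(sin -2.3680 − sin -2.6180) = -3.4968
y' = -2 − 2.5000·(cos -2.3680 − cos -2.6180) = -2.3766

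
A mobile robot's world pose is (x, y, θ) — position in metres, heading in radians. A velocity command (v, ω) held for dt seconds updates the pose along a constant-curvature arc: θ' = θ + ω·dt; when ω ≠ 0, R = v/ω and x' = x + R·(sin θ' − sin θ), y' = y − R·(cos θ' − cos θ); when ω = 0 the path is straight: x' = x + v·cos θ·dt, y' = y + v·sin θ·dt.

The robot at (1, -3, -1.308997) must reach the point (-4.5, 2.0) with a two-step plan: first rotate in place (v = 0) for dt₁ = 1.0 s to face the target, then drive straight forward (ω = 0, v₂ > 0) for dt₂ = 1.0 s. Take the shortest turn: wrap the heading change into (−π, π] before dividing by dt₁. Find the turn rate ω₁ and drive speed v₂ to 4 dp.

heading to target = atan2(2−-3, -4.5−1) = 2.4038
Δθ = wrap(2.4038 − -1.3090) = -2.5704; ω₁ = Δθ/dt₁ = -2.5704
distance = √((-4.5−1)² + (2−-3)²) = 7.4330; v₂ = distance/dt₂ = 7.4330

ω₁ = -2.5704, v₂ = 7.4330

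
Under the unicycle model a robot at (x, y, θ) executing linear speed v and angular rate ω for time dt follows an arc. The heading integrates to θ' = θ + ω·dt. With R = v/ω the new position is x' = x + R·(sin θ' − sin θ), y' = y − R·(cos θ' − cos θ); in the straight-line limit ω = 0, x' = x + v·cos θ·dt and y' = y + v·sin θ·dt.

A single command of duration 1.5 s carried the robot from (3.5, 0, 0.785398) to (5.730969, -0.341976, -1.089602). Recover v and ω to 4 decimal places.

Δθ = -1.089602 − 0.785398 = -1.875000
ω = Δθ/dt = -1.875000/1.5 = -1.2500
R = Δx/(sin θ' − sin θ) = -1.4000
v = R·ω = -1.4000·-1.2500 = 1.7500

v = 1.7500, ω = -1.2500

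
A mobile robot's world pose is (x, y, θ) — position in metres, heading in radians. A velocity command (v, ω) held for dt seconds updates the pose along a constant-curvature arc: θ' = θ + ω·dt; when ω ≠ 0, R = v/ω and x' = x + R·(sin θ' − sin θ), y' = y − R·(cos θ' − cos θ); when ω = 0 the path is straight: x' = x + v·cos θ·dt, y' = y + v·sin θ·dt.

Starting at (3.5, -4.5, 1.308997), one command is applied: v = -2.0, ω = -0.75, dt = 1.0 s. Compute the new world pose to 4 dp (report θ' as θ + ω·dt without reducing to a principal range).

(2.3384, -6.0706, 0.5590)

θ' = 1.3090 + -0.75·1.0 = 0.5590
R = v/ω = -2.0/-0.75 = 2.6667
x' = 3.5 + 2.6667·(sin 0.5590 − sin 1.3090) = 2.3384
y' = -4.5 − 2.6667·(cos 0.5590 − cos 1.3090) = -6.0706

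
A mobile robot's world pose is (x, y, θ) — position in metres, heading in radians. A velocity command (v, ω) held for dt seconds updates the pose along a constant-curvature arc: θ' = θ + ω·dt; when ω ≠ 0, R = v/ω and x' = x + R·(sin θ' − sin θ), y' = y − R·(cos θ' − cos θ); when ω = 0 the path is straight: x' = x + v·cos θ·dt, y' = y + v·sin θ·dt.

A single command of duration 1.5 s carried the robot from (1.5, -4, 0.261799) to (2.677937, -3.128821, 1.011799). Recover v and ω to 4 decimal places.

Δθ = 1.011799 − 0.261799 = 0.750000
ω = Δθ/dt = 0.750000/1.5 = 0.5000
R = Δx/(sin θ' − sin θ) = 2.0000
v = R·ω = 2.0000·0.5000 = 1.0000

v = 1.0000, ω = 0.5000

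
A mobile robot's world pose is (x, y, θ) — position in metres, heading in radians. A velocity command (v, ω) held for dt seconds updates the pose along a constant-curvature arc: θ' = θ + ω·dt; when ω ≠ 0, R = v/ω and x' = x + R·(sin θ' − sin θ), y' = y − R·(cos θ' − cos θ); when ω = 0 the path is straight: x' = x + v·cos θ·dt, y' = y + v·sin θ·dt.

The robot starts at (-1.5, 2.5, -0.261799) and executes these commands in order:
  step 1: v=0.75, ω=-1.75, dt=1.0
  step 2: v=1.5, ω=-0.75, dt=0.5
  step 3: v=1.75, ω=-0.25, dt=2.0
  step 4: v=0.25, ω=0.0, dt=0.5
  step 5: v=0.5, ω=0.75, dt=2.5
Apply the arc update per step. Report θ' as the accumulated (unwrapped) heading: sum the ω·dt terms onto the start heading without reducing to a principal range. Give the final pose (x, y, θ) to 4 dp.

step 1: θ'=-2.0118 (R=-0.4286) → pose (-1.2234, 1.9031, -2.0118)
step 2: θ'=-2.3868 (R=-2.0000) → pose (-1.6617, 1.3000, -2.3868)
step 3: θ'=-2.8868 (R=-7.0000) → pose (-4.6934, -0.3752, -2.8868)
step 4: θ'=-2.8868 (straight) → pose (-4.8143, -0.4067, -2.8868)
step 5: θ'=-1.0118 (R=0.6667) → pose (-5.2115, -1.4054, -1.0118)

(-5.2115, -1.4054, -1.0118)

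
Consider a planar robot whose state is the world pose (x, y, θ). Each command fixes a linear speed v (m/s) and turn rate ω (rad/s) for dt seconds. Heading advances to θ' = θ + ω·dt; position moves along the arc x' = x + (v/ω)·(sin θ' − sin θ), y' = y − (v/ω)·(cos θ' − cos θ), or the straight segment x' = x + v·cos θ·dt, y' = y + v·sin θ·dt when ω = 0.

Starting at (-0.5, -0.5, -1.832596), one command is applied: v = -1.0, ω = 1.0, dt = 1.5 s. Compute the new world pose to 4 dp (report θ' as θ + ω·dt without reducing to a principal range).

θ' = -1.8326 + 1.0·1.5 = -0.3326
R = v/ω = -1.0/1.0 = -1.0000
x' = -0.5 + -1.0000·(sin -0.3326 − sin -1.8326) = -1.1394
y' = -0.5 − -1.0000·(cos -0.3326 − cos -1.8326) = 0.7040

(-1.1394, 0.7040, -0.3326)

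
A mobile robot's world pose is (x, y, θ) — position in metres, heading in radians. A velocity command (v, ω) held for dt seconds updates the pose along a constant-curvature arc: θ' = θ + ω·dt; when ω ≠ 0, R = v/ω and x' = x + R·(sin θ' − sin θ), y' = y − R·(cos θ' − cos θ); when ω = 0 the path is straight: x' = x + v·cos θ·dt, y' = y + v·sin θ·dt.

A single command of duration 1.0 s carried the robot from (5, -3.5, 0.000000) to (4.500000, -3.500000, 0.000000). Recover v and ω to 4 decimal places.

v = -0.5000, ω = 0.0000

Δθ = 0.000000 − 0.000000 = 0.000000
ω = Δθ/dt = 0.000000/1.0 = 0.0000
ω = 0 → v = (Δx·cos θ + Δy·sin θ)/dt = -0.5000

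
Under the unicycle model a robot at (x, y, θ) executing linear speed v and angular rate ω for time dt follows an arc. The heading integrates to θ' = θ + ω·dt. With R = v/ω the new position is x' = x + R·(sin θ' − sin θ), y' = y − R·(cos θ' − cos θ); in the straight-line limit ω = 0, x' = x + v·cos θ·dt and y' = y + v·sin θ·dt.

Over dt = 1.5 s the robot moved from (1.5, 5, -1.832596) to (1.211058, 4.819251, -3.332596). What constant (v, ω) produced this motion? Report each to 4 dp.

Δθ = -3.332596 − -1.832596 = -1.500000
ω = Δθ/dt = -1.500000/1.5 = -1.0000
R = Δx/(sin θ' − sin θ) = -0.2500
v = R·ω = -0.2500·-1.0000 = 0.2500

v = 0.2500, ω = -1.0000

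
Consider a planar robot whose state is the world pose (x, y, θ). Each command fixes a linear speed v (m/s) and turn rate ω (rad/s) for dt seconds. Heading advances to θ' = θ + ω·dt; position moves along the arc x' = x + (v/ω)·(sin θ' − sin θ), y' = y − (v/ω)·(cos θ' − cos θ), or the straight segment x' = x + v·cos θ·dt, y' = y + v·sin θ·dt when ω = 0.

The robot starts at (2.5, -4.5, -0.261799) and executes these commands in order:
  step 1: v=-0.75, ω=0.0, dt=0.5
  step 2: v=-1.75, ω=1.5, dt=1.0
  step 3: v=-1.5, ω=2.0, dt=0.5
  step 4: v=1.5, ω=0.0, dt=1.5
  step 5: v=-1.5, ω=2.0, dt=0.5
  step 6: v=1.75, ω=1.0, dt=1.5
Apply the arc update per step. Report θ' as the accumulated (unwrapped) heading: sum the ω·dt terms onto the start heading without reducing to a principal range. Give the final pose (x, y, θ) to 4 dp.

step 1: θ'=-0.2618 (straight) → pose (2.1378, -4.4029, -0.2618)
step 2: θ'=1.2382 (R=-1.1667) → pose (0.7331, -5.1489, 1.2382)
step 3: θ'=2.2382 (R=-0.7500) → pose (0.8529, -5.8580, 2.2382)
step 4: θ'=2.2382 (straight) → pose (-0.5397, -4.0908, 2.2382)
step 5: θ'=3.2382 (R=-0.7500) → pose (0.1217, -4.3731, 3.2382)
step 6: θ'=4.7382 (R=1.7500) → pose (-1.4589, -6.1601, 4.7382)

(-1.4589, -6.1601, 4.7382)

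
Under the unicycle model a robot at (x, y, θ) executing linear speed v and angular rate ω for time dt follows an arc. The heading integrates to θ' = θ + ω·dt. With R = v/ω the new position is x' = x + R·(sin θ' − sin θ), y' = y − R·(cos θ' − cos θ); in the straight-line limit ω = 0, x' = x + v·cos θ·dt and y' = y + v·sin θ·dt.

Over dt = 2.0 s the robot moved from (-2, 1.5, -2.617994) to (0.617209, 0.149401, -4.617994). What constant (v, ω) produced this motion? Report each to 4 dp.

v = -1.7500, ω = -1.0000

Δθ = -4.617994 − -2.617994 = -2.000000
ω = Δθ/dt = -2.000000/2.0 = -1.0000
R = Δx/(sin θ' − sin θ) = 1.7500
v = R·ω = 1.7500·-1.0000 = -1.7500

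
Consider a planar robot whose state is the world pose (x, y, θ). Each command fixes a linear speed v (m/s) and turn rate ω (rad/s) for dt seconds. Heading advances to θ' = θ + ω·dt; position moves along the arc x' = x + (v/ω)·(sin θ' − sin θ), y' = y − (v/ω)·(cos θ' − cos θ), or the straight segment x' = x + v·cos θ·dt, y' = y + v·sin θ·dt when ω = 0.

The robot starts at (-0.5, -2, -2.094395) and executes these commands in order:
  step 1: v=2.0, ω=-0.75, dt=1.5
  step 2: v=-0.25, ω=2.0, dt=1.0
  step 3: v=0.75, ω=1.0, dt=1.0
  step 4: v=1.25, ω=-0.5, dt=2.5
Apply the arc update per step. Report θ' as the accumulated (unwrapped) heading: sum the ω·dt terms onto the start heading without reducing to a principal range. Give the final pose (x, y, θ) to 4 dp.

(-0.4056, -5.8185, -1.4694)

step 1: θ'=-3.2194 (R=-2.6667) → pose (-3.0167, -3.3253, -3.2194)
step 2: θ'=-1.2194 (R=-0.1250) → pose (-2.8896, -3.1576, -1.2194)
step 3: θ'=-0.2194 (R=0.7500) → pose (-2.3486, -3.6315, -0.2194)
step 4: θ'=-1.4694 (R=-2.5000) → pose (-0.4056, -5.8185, -1.4694)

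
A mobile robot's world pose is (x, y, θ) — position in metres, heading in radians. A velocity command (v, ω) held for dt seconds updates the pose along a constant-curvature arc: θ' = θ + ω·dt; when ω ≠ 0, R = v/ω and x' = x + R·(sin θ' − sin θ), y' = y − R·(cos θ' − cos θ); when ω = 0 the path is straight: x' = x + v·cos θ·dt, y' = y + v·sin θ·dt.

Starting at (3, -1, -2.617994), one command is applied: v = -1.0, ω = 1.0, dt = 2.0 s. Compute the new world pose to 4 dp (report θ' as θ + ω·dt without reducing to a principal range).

(3.0794, 0.6811, -0.6180)

θ' = -2.6180 + 1.0·2.0 = -0.6180
R = v/ω = -1.0/1.0 = -1.0000
x' = 3 + -1.0000·(sin -0.6180 − sin -2.6180) = 3.0794
y' = -1 − -1.0000·(cos -0.6180 − cos -2.6180) = 0.6811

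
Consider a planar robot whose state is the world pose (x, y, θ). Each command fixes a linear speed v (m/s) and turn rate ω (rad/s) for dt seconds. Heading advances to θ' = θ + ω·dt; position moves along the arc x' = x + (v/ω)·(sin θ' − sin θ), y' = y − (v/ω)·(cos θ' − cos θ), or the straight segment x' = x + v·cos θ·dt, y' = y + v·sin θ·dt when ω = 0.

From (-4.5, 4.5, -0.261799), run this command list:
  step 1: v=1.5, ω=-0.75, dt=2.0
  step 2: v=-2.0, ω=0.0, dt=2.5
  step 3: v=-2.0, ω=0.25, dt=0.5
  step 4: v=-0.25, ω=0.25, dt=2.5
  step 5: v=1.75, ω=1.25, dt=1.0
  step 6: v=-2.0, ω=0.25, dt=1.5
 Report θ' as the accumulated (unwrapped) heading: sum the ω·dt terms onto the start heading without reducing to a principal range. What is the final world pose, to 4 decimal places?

step 1: θ'=-1.7618 (R=-2.0000) → pose (-3.0540, 2.1885, -1.7618)
step 2: θ'=-1.7618 (straight) → pose (-2.1048, 7.0975, -1.7618)
step 3: θ'=-1.6368 (R=-8.0000) → pose (-1.9767, 8.0886, -1.6368)
step 4: θ'=-1.0118 (R=-1.0000) → pose (-2.1268, 8.6849, -1.0118)
step 5: θ'=0.2382 (R=1.4000) → pose (-0.6095, 8.0669, 0.2382)
step 6: θ'=0.6132 (R=-8.0000) → pose (-3.3258, 6.8353, 0.6132)

(-3.3258, 6.8353, 0.6132)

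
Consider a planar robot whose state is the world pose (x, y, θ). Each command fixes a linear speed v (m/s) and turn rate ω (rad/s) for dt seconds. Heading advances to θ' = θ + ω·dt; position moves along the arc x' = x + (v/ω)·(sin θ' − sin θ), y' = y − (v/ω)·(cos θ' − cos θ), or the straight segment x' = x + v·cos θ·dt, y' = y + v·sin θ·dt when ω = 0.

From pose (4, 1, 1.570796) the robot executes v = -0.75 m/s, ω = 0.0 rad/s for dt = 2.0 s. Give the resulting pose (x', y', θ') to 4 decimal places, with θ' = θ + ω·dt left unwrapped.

(4.0000, -0.5000, 1.5708)

θ' = 1.5708 + 0.0·2.0 = 1.5708
ω = 0 → straight: x' = 4 + -0.75·cos(1.5708)·2.0 = 4.0000
y' = 1 + -0.75·sin(1.5708)·2.0 = -0.5000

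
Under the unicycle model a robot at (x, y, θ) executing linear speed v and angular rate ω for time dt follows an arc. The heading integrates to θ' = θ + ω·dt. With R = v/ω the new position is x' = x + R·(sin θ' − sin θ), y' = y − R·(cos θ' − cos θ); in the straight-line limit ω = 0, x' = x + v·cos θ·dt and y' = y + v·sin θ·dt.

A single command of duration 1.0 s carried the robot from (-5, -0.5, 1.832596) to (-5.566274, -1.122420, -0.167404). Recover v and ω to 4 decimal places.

Δθ = -0.167404 − 1.832596 = -2.000000
ω = Δθ/dt = -2.000000/1.0 = -2.0000
R = −Δy/(cos θ' − cos θ) = 0.5000
v = R·ω = 0.5000·-2.0000 = -1.0000

v = -1.0000, ω = -2.0000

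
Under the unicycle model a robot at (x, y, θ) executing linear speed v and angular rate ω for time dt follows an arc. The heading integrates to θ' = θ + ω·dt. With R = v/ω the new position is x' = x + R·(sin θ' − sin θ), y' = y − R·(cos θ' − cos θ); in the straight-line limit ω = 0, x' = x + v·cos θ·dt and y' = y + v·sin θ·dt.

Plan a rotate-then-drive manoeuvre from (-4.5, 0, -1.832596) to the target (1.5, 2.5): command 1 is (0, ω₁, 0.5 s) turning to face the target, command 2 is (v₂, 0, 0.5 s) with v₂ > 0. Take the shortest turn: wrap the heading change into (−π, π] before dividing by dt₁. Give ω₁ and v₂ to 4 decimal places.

ω₁ = 4.4548, v₂ = 13.0000

heading to target = atan2(2.5−0, 1.5−-4.5) = 0.3948
Δθ = wrap(0.3948 − -1.8326) = 2.2274; ω₁ = Δθ/dt₁ = 4.4548
distance = √((1.5−-4.5)² + (2.5−0)²) = 6.5000; v₂ = distance/dt₂ = 13.0000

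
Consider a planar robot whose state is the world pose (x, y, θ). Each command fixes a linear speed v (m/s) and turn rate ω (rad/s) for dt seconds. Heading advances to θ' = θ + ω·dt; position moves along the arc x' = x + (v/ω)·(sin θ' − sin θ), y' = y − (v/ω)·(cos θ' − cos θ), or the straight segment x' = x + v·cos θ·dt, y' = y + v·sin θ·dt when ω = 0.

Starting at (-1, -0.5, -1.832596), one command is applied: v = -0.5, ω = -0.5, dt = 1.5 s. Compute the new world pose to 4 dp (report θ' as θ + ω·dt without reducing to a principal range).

(-0.5644, 0.0890, -2.5826)

θ' = -1.8326 + -0.5·1.5 = -2.5826
R = v/ω = -0.5/-0.5 = 1.0000
x' = -1 + 1.0000·(sin -2.5826 − sin -1.8326) = -0.5644
y' = -0.5 − 1.0000·(cos -2.5826 − cos -1.8326) = 0.0890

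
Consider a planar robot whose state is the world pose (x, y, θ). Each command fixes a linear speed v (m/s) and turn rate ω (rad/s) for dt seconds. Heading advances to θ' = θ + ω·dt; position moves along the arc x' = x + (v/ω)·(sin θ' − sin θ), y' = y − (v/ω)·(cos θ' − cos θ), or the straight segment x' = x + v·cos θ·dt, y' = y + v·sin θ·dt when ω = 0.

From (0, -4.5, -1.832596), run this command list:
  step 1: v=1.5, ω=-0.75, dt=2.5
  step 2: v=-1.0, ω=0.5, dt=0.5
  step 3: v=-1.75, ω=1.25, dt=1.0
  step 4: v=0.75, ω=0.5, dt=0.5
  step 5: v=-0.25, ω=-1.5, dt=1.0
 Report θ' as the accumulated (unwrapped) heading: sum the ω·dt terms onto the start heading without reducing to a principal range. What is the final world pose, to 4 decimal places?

step 1: θ'=-3.7076 (R=-2.0000) → pose (-3.0044, -5.6705, -3.7076)
step 2: θ'=-3.4576 (R=-2.0000) → pose (-2.5534, -5.8833, -3.4576)
step 3: θ'=-2.2076 (R=-1.4000) → pose (-0.9927, -5.3851, -2.2076)
step 4: θ'=-1.9576 (R=1.5000) → pose (-1.1759, -5.7112, -1.9576)
step 5: θ'=-3.4576 (R=0.1667) → pose (-0.9697, -5.6157, -3.4576)

(-0.9697, -5.6157, -3.4576)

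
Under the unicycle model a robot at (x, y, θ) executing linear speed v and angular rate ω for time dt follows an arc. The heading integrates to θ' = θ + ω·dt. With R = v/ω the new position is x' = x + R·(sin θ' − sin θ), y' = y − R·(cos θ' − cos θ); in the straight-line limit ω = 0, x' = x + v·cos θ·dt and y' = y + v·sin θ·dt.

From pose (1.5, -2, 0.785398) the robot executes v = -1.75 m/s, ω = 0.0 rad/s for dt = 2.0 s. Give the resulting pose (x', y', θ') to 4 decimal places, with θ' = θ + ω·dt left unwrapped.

(-0.9749, -4.4749, 0.7854)

θ' = 0.7854 + 0.0·2.0 = 0.7854
ω = 0 → straight: x' = 1.5 + -1.75·cos(0.7854)·2.0 = -0.9749
y' = -2 + -1.75·sin(0.7854)·2.0 = -4.4749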